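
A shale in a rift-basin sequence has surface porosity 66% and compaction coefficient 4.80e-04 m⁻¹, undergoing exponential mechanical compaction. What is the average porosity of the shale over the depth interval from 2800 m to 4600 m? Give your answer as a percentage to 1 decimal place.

11.5%

Working in km (1 km = 1000 m; c in km⁻¹ = c in m⁻¹ × 1000):
⟨phi⟩ = (1/(d₂−d₁)) ∫ phi₀ e^(−cd) dd = phi₀·(e^(−c·d₁) − e^(−c·d₂)) / (c·(d₂−d₁))
e^(−0.48×2.8) = 0.2608; e^(−0.48×4.6) = 0.1099
⟨phi⟩ = 0.66 × (0.2608 − 0.1099) / (0.48 × 1.8) = 0.66 × 0.1746 = 0.1153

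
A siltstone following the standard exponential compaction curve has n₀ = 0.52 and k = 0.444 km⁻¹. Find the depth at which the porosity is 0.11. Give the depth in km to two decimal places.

3.50 km

Invert Athy's law: Z = ln(n₀/n) / k
Z = ln(0.52/0.11) / 0.444 = ln(4.727) / 0.444 = 1.5533 / 0.444 = 3.499 km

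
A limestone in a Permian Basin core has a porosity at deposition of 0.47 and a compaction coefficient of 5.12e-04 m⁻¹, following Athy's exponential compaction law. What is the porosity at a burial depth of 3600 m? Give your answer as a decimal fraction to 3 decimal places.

0.074

Working in km (1 km = 1000 m; k in km⁻¹ = k in m⁻¹ × 1000):
phi = phi₀·exp(−k·d) = 0.47 × exp(−0.512 × 3.6) = 0.47 × exp(−1.843)
  = 0.47 × 0.1583 = 0.0744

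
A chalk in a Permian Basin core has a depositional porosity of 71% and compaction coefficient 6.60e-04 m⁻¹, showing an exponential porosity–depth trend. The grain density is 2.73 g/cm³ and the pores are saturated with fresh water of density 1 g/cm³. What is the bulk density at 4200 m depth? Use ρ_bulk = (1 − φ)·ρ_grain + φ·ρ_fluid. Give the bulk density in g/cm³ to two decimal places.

2.65 g/cm³

Working in km (1 km = 1000 m; c in km⁻¹ = c in m⁻¹ × 1000):
Porosity at depth: n = 0.71·exp(−0.66×4.2) = 0.71×0.0625 = 0.0444
Bulk density: ρ_b = (1−n)ρ_g + n·ρ_f = 0.9556×2.73 + 0.0444×1
       = 2.609 + 0.044 = 2.653 g/cm³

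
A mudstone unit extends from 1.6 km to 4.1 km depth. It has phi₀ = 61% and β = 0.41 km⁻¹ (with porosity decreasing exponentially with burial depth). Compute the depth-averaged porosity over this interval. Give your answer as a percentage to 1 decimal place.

19.8%

⟨phi⟩ = (1/(d₂−d₁)) ∫ phi₀ e^(−βd) dd = phi₀·(e^(−β·d₁) − e^(−β·d₂)) / (β·(d₂−d₁))
e^(−0.41×1.6) = 0.5189; e^(−0.41×4.1) = 0.1862
⟨phi⟩ = 0.61 × (0.5189 − 0.1862) / (0.41 × 2.5) = 0.61 × 0.3246 = 0.1980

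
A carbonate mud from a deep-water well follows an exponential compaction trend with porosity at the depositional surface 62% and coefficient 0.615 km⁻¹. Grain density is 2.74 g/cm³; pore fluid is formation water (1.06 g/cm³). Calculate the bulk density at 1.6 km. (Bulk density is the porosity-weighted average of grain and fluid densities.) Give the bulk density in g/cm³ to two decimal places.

2.35 g/cm³

Porosity at depth: phi = 0.62·exp(−0.615×1.6) = 0.62×0.3738 = 0.2318
Bulk density: ρ_b = (1−phi)ρ_g + phi·ρ_f = 0.7682×2.74 + 0.2318×1.06
       = 2.105 + 0.246 = 2.351 g/cm³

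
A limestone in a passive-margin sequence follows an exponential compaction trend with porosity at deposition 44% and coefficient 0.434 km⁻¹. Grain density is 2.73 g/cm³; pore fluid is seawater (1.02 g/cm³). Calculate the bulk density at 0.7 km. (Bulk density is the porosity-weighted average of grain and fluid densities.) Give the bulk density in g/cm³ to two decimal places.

2.17 g/cm³

Porosity at depth: phi = 0.44·exp(−0.434×0.7) = 0.44×0.7380 = 0.3247
Bulk density: ρ_b = (1−phi)ρ_g + phi·ρ_f = 0.6753×2.73 + 0.3247×1.02
       = 1.844 + 0.331 = 2.175 g/cm³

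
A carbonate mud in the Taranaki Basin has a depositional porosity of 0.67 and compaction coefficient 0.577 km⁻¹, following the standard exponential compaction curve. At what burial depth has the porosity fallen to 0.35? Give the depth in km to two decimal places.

1.13 km

Invert Athy's law: d = ln(φ₀/φ) / β
d = ln(0.67/0.35) / 0.577 = ln(1.914) / 0.577 = 0.6493 / 0.577 = 1.125 km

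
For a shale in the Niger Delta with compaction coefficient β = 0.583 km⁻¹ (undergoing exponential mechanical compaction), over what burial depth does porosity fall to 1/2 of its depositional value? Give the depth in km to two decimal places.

1.19 km

n/n₀ = 1/2 ⇒ exp(−β·d) = 1/2 ⇒ d = ln(2) / β
d = 0.6931 / 0.583 = 1.189 km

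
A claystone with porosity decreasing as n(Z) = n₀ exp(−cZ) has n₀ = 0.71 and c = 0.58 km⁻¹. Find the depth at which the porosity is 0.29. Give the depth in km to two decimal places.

Invert Athy's law: Z = ln(n₀/n) / c
Z = ln(0.71/0.29) / 0.58 = ln(2.448) / 0.58 = 0.8954 / 0.58 = 1.544 km

1.54 km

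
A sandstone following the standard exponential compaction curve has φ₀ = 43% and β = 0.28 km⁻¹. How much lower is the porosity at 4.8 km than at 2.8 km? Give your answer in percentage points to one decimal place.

φ(2.8) = 0.43·e^(−0.28×2.8) = 0.1963
φ(4.8) = 0.43·e^(−0.28×4.8) = 0.1121
Δφ = 0.1963 − 0.1121 = 0.0842

8.4 percentage points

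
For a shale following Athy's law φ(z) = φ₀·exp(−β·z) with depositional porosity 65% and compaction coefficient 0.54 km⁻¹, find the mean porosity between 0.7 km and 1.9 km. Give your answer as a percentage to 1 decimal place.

⟨φ⟩ = (1/(z₂−z₁)) ∫ φ₀ e^(−βz) dz = φ₀·(e^(−β·z₁) − e^(−β·z₂)) / (β·(z₂−z₁))
e^(−0.54×0.7) = 0.6852; e^(−0.54×1.9) = 0.3584
⟨φ⟩ = 0.65 × (0.6852 − 0.3584) / (0.54 × 1.2) = 0.65 × 0.5043 = 0.3278

32.8%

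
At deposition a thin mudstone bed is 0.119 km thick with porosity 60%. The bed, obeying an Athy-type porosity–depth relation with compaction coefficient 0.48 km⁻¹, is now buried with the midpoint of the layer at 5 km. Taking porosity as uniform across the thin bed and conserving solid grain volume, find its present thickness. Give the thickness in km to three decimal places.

0.050 km

Porosity at 5 km: φ = 0.6·exp(−0.48×5) = 0.0544
Solid-volume conservation: h(1−φ) = h₀(1−φ₀) ⇒ h = h₀·(1−φ₀)/(1−φ)
h = 0.119 × (1 − 0.6)/(1 − 0.0544) = 0.119 × 0.4230 = 0.0503 km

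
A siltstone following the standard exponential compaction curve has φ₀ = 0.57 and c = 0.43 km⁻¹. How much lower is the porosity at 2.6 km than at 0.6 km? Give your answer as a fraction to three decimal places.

0.254

φ(0.6) = 0.57·e^(−0.43×0.6) = 0.4404
φ(2.6) = 0.57·e^(−0.43×2.6) = 0.1864
Δφ = 0.4404 − 0.1864 = 0.2540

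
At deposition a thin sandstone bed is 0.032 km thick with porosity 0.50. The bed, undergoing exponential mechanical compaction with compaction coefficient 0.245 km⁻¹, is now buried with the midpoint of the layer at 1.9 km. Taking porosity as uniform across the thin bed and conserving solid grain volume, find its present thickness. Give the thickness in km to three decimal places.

Porosity at 1.9 km: n = 0.5·exp(−0.245×1.9) = 0.3139
Solid-volume conservation: h(1−n) = h₀(1−n₀) ⇒ h = h₀·(1−n₀)/(1−n)
h = 0.032 × (1 − 0.5)/(1 − 0.3139) = 0.032 × 0.7288 = 0.0233 km

0.023 km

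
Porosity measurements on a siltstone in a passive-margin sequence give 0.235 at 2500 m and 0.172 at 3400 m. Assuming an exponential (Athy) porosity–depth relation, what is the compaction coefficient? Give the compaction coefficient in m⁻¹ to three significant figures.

Working in km (1 km = 1000 m; c in km⁻¹ = c in m⁻¹ × 1000):
Athy: φ(d) = φ₀ e^(−cd) ⇒ φ₁/φ₂ = e^{c(d₂−d₁)} ⇒ c = ln(φ₁/φ₂)/(d₂−d₁)
c = ln(0.235/0.172) / (3.4 − 2.5) = ln(1.366) / 0.9 = 0.3121 / 0.9 = 0.3468 km⁻¹

0.000347 m⁻¹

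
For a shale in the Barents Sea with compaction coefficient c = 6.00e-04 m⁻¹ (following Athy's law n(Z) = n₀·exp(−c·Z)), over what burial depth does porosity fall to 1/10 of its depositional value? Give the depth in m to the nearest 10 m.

3840 m

Working in km (1 km = 1000 m; c in km⁻¹ = c in m⁻¹ × 1000):
n/n₀ = 1/10 ⇒ exp(−c·Z) = 1/10 ⇒ Z = ln(10) / c
Z = 2.3026 / 0.6 = 3.838 km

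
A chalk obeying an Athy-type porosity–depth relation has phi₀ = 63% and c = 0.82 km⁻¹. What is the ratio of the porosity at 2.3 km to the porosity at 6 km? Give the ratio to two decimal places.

phi(z₁)/phi(z₂) = e^(−c·z₁)/e^(−c·z₂) = e^{c(z₂−z₁)}
= exp(0.82 × 3.7) = exp(3.034) = 20.7802

20.78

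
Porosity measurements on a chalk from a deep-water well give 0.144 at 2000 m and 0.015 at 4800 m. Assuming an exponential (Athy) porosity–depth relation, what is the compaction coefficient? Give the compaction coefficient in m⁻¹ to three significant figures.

0.000808 m⁻¹

Working in km (1 km = 1000 m; k in km⁻¹ = k in m⁻¹ × 1000):
Athy: φ(Z) = φ₀ e^(−kZ) ⇒ φ₁/φ₂ = e^{k(Z₂−Z₁)} ⇒ k = ln(φ₁/φ₂)/(Z₂−Z₁)
k = ln(0.144/0.015) / (4.8 − 2) = ln(9.6) / 2.8 = 2.2618 / 2.8 = 0.8078 km⁻¹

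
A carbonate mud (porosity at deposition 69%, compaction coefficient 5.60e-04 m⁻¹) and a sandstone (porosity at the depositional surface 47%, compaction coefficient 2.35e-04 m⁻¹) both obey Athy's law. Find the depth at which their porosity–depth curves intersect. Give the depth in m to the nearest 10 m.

Working in km (1 km = 1000 m; k in km⁻¹ = k in m⁻¹ × 1000):
Set φ₀ₐ e^(−kₐZ) = φ₀ᵦ e^(−kᵦZ) ⇒ ln(φ₀ₐ/φ₀ᵦ) = (kₐ − kᵦ)·Z
Z = ln(0.69/0.47) / (0.56 − 0.235) = 0.3840 / 0.325 = 1.181 km

1180 m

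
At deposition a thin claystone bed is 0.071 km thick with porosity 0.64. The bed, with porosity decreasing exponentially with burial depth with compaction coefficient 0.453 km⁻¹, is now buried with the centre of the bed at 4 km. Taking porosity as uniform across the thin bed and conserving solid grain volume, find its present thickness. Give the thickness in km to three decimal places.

0.029 km

Porosity at 4 km: n = 0.64·exp(−0.453×4) = 0.1045
Solid-volume conservation: h(1−n) = h₀(1−n₀) ⇒ h = h₀·(1−n₀)/(1−n)
h = 0.071 × (1 − 0.64)/(1 − 0.1045) = 0.071 × 0.4020 = 0.0285 km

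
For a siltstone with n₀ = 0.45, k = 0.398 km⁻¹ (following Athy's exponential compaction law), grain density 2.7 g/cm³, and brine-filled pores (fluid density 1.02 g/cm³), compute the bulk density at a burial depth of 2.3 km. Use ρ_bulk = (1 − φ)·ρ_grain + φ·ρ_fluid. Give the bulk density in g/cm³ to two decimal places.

Porosity at depth: n = 0.45·exp(−0.398×2.3) = 0.45×0.4004 = 0.1802
Bulk density: ρ_b = (1−n)ρ_g + n·ρ_f = 0.8198×2.7 + 0.1802×1.02
       = 2.214 + 0.184 = 2.397 g/cm³

2.40 g/cm³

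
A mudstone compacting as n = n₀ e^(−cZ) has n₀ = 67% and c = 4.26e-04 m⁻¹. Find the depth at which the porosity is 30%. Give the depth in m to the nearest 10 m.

Working in km (1 km = 1000 m; c in km⁻¹ = c in m⁻¹ × 1000):
Invert Athy's law: Z = ln(n₀/n) / c
Z = ln(0.67/0.3) / 0.426 = ln(2.233) / 0.426 = 0.8035 / 0.426 = 1.886 km

1890 m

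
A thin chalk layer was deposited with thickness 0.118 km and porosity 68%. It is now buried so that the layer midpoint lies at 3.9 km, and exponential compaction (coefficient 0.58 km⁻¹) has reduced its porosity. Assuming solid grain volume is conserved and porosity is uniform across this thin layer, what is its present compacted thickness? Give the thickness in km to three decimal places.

0.041 km

Porosity at 3.9 km: phi = 0.68·exp(−0.58×3.9) = 0.0708
Solid-volume conservation: h(1−phi) = h₀(1−phi₀) ⇒ h = h₀·(1−phi₀)/(1−phi)
h = 0.118 × (1 − 0.68)/(1 − 0.0708) = 0.118 × 0.3444 = 0.0406 km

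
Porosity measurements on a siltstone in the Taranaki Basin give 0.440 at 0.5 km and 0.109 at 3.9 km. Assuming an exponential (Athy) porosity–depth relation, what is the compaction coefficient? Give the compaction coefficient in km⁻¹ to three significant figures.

0.410 km⁻¹

Athy: φ(Z) = φ₀ e^(−cZ) ⇒ φ₁/φ₂ = e^{c(Z₂−Z₁)} ⇒ c = ln(φ₁/φ₂)/(Z₂−Z₁)
c = ln(0.44/0.109) / (3.9 − 0.5) = ln(4.037) / 3.4 = 1.3954 / 3.4 = 0.4104 km⁻¹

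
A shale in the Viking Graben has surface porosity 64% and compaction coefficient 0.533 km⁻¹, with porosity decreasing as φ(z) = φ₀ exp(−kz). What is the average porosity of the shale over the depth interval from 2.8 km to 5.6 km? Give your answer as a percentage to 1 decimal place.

7.5%

⟨φ⟩ = (1/(z₂−z₁)) ∫ φ₀ e^(−kz) dz = φ₀·(e^(−k·z₁) − e^(−k·z₂)) / (k·(z₂−z₁))
e^(−0.533×2.8) = 0.2248; e^(−0.533×5.6) = 0.0505
⟨φ⟩ = 0.64 × (0.2248 − 0.0505) / (0.533 × 2.8) = 0.64 × 0.1168 = 0.0747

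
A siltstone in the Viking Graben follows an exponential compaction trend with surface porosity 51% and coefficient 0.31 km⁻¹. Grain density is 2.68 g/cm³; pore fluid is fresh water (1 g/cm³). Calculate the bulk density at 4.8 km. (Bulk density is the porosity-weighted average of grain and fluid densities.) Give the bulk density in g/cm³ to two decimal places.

2.49 g/cm³

Porosity at depth: n = 0.51·exp(−0.31×4.8) = 0.51×0.2258 = 0.1152
Bulk density: ρ_b = (1−n)ρ_g + n·ρ_f = 0.8848×2.68 + 0.1152×1
       = 2.371 + 0.115 = 2.487 g/cm³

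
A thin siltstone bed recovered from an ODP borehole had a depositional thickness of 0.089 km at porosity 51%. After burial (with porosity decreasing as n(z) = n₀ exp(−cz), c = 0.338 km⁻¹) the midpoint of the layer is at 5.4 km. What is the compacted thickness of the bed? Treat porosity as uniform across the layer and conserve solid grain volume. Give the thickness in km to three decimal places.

0.048 km

Porosity at 5.4 km: n = 0.51·exp(−0.338×5.4) = 0.0822
Solid-volume conservation: h(1−n) = h₀(1−n₀) ⇒ h = h₀·(1−n₀)/(1−n)
h = 0.089 × (1 − 0.51)/(1 − 0.0822) = 0.089 × 0.5339 = 0.0475 km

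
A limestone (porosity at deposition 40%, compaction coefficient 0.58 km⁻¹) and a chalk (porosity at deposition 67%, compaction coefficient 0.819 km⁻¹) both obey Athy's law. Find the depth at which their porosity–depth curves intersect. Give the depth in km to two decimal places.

2.16 km

Set φ₀ₐ e^(−cₐd) = φ₀ᵦ e^(−cᵦd) ⇒ ln(φ₀ₐ/φ₀ᵦ) = (cₐ − cᵦ)·d
d = ln(0.4/0.67) / (0.58 − 0.819) = -0.5158 / -0.239 = 2.158 km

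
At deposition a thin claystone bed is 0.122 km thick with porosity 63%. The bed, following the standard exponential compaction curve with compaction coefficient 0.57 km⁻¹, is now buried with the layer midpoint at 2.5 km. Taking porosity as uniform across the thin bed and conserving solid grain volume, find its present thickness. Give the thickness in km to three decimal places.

0.053 km

Porosity at 2.5 km: n = 0.63·exp(−0.57×2.5) = 0.1515
Solid-volume conservation: h(1−n) = h₀(1−n₀) ⇒ h = h₀·(1−n₀)/(1−n)
h = 0.122 × (1 − 0.63)/(1 − 0.1515) = 0.122 × 0.4361 = 0.0532 km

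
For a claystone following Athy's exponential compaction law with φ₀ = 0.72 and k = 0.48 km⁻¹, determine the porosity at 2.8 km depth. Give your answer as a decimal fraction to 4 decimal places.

0.1878

φ = φ₀·exp(−k·d) = 0.72 × exp(−0.48 × 2.8) = 0.72 × exp(−1.344)
  = 0.72 × 0.2608 = 0.1878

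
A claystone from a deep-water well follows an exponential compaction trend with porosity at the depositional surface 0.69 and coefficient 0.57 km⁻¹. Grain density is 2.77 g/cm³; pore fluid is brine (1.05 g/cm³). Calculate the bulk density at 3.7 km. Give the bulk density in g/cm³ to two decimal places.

Porosity at depth: φ = 0.69·exp(−0.57×3.7) = 0.69×0.1214 = 0.0837
Bulk density: ρ_b = (1−φ)ρ_g + φ·ρ_f = 0.9163×2.77 + 0.0837×1.05
       = 2.538 + 0.088 = 2.626 g/cm³

2.63 g/cm³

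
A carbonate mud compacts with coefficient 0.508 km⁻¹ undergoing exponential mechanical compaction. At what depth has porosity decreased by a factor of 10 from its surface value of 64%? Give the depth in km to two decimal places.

4.53 km

phi/phi₀ = 1/10 ⇒ exp(−c·z) = 1/10 ⇒ z = ln(10) / c
z = 2.3026 / 0.508 = 4.533 km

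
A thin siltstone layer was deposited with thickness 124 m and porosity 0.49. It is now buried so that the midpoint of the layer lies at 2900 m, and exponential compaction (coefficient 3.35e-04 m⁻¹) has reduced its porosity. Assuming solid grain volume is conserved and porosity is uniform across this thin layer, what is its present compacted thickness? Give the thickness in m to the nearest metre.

78 m

Working in km (1 km = 1000 m; k in km⁻¹ = k in m⁻¹ × 1000):
Porosity at 2.9 km: phi = 0.49·exp(−0.335×2.9) = 0.1855
Solid-volume conservation: h(1−phi) = h₀(1−phi₀) ⇒ h = h₀·(1−phi₀)/(1−phi)
h = 0.124 × (1 − 0.49)/(1 − 0.1855) = 0.124 × 0.6261 = 0.0776 km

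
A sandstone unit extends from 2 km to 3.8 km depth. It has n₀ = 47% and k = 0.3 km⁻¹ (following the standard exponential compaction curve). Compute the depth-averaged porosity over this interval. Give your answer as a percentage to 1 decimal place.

19.9%

⟨n⟩ = (1/(z₂−z₁)) ∫ n₀ e^(−kz) dz = n₀·(e^(−k·z₁) − e^(−k·z₂)) / (k·(z₂−z₁))
e^(−0.3×2) = 0.5488; e^(−0.3×3.8) = 0.3198
⟨n⟩ = 0.47 × (0.5488 − 0.3198) / (0.3 × 1.8) = 0.47 × 0.4241 = 0.1993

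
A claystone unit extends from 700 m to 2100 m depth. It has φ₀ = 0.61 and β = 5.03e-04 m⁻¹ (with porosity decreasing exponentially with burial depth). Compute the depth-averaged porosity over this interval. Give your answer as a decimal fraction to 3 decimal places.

Working in km (1 km = 1000 m; β in km⁻¹ = β in m⁻¹ × 1000):
⟨φ⟩ = (1/(Z₂−Z₁)) ∫ φ₀ e^(−βZ) dZ = φ₀·(e^(−β·Z₁) − e^(−β·Z₂)) / (β·(Z₂−Z₁))
e^(−0.503×0.7) = 0.7032; e^(−0.503×2.1) = 0.3477
⟨φ⟩ = 0.61 × (0.7032 − 0.3477) / (0.503 × 1.4) = 0.61 × 0.5048 = 0.3079

0.308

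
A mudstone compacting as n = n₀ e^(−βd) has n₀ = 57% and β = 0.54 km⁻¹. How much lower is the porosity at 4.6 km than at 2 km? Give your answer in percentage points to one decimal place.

n(2) = 0.57·e^(−0.54×2) = 0.1936
n(4.6) = 0.57·e^(−0.54×4.6) = 0.0475
Δn = 0.1936 − 0.0475 = 0.1460

14.6 percentage points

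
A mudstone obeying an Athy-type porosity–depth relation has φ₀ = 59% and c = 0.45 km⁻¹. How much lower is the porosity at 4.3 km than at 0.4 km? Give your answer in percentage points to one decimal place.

40.8 percentage points

φ(0.4) = 0.59·e^(−0.45×0.4) = 0.4928
φ(4.3) = 0.59·e^(−0.45×4.3) = 0.0852
Δφ = 0.4928 − 0.0852 = 0.4076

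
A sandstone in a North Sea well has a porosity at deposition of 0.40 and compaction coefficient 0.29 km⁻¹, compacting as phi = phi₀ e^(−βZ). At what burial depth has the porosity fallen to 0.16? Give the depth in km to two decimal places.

Invert Athy's law: Z = ln(phi₀/phi) / β
Z = ln(0.4/0.16) / 0.29 = ln(2.5) / 0.29 = 0.9163 / 0.29 = 3.160 km

3.16 km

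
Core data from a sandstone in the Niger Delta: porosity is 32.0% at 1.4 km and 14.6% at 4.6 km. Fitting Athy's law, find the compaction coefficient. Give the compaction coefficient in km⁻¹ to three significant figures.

Athy: n(z) = n₀ e^(−kz) ⇒ n₁/n₂ = e^{k(z₂−z₁)} ⇒ k = ln(n₁/n₂)/(z₂−z₁)
k = ln(0.32/0.146) / (4.6 − 1.4) = ln(2.192) / 3.2 = 0.7847 / 3.2 = 0.2452 km⁻¹

0.245 km⁻¹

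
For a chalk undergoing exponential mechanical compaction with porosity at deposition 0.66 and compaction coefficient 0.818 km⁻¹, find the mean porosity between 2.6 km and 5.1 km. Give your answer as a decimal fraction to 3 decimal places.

⟨phi⟩ = (1/(Z₂−Z₁)) ∫ phi₀ e^(−βZ) dZ = phi₀·(e^(−β·Z₁) − e^(−β·Z₂)) / (β·(Z₂−Z₁))
e^(−0.818×2.6) = 0.1192; e^(−0.818×5.1) = 0.0154
⟨phi⟩ = 0.66 × (0.1192 − 0.0154) / (0.818 × 2.5) = 0.66 × 0.0508 = 0.0335

0.033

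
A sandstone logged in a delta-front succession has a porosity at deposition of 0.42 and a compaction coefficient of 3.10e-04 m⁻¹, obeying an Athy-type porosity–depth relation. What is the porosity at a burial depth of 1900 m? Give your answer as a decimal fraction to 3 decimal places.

Working in km (1 km = 1000 m; k in km⁻¹ = k in m⁻¹ × 1000):
φ = φ₀·exp(−k·z) = 0.42 × exp(−0.31 × 1.9) = 0.42 × exp(−0.589)
  = 0.42 × 0.5549 = 0.2331

0.233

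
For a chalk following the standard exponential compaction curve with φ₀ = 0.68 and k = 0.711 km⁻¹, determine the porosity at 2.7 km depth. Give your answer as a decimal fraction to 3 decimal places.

0.100

φ = φ₀·exp(−k·Z) = 0.68 × exp(−0.711 × 2.7) = 0.68 × exp(−1.92)
  = 0.68 × 0.1467 = 0.0997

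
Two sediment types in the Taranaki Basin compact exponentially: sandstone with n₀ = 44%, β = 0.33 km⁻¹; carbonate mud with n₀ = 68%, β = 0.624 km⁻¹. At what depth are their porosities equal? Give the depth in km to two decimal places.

Set n₀ₐ e^(−βₐZ) = n₀ᵦ e^(−βᵦZ) ⇒ ln(n₀ₐ/n₀ᵦ) = (βₐ − βᵦ)·Z
Z = ln(0.44/0.68) / (0.33 − 0.624) = -0.4353 / -0.294 = 1.481 km

1.48 km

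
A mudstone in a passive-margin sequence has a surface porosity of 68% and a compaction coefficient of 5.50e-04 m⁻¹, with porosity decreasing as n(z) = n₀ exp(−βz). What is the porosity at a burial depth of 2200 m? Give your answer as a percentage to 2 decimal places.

20.28%

Working in km (1 km = 1000 m; β in km⁻¹ = β in m⁻¹ × 1000):
n = n₀·exp(−β·z) = 0.68 × exp(−0.55 × 2.2) = 0.68 × exp(−1.21)
  = 0.68 × 0.2982 = 0.2028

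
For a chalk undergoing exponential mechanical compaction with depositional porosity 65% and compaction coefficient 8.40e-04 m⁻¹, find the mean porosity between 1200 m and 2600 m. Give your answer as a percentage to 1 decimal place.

Working in km (1 km = 1000 m; k in km⁻¹ = k in m⁻¹ × 1000):
⟨φ⟩ = (1/(z₂−z₁)) ∫ φ₀ e^(−kz) dz = φ₀·(e^(−k·z₁) − e^(−k·z₂)) / (k·(z₂−z₁))
e^(−0.84×1.2) = 0.3649; e^(−0.84×2.6) = 0.1126
⟨φ⟩ = 0.65 × (0.3649 − 0.1126) / (0.84 × 1.4) = 0.65 × 0.2146 = 0.1395

13.9%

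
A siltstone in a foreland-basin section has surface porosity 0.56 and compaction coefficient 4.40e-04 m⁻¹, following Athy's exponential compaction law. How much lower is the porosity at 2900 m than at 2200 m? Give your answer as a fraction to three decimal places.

Working in km (1 km = 1000 m; k in km⁻¹ = k in m⁻¹ × 1000):
phi(2.2) = 0.56·e^(−0.44×2.2) = 0.2127
phi(2.9) = 0.56·e^(−0.44×2.9) = 0.1563
Δphi = 0.2127 − 0.1563 = 0.0564

0.056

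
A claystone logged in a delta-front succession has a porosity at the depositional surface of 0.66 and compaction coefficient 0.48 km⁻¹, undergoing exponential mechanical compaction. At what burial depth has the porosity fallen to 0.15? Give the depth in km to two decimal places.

3.09 km

Invert Athy's law: d = ln(φ₀/φ) / c
d = ln(0.66/0.15) / 0.48 = ln(4.4) / 0.48 = 1.4816 / 0.48 = 3.087 km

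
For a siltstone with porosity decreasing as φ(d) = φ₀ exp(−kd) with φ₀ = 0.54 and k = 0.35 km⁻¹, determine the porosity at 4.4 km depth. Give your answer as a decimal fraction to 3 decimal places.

φ = φ₀·exp(−k·d) = 0.54 × exp(−0.35 × 4.4) = 0.54 × exp(−1.54)
  = 0.54 × 0.2144 = 0.1158

0.116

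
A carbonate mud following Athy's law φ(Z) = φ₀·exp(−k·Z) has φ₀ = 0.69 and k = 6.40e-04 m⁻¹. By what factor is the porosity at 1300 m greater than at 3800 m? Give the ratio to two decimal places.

Working in km (1 km = 1000 m; k in km⁻¹ = k in m⁻¹ × 1000):
φ(Z₁)/φ(Z₂) = e^(−k·Z₁)/e^(−k·Z₂) = e^{k(Z₂−Z₁)}
= exp(0.64 × 2.5) = exp(1.6) = 4.9530

4.95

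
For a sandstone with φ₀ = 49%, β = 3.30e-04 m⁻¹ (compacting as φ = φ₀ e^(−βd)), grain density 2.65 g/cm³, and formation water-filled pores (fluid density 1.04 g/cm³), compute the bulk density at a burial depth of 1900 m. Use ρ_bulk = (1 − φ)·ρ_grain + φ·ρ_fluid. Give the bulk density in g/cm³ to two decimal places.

2.23 g/cm³

Working in km (1 km = 1000 m; β in km⁻¹ = β in m⁻¹ × 1000):
Porosity at depth: φ = 0.49·exp(−0.33×1.9) = 0.49×0.5342 = 0.2618
Bulk density: ρ_b = (1−φ)ρ_g + φ·ρ_f = 0.7382×2.65 + 0.2618×1.04
       = 1.956 + 0.272 = 2.229 g/cm³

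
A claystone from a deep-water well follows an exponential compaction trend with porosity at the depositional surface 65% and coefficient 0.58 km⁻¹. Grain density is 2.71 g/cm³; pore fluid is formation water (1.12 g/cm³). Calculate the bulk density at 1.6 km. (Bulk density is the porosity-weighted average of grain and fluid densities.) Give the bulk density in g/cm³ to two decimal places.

2.30 g/cm³

Porosity at depth: n = 0.65·exp(−0.58×1.6) = 0.65×0.3953 = 0.2570
Bulk density: ρ_b = (1−n)ρ_g + n·ρ_f = 0.7430×2.71 + 0.2570×1.12
       = 2.014 + 0.288 = 2.301 g/cm³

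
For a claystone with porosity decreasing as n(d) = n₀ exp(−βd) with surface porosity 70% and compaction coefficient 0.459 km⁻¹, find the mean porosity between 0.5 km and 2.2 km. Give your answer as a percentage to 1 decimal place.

⟨n⟩ = (1/(d₂−d₁)) ∫ n₀ e^(−βd) dd = n₀·(e^(−β·d₁) − e^(−β·d₂)) / (β·(d₂−d₁))
e^(−0.459×0.5) = 0.7949; e^(−0.459×2.2) = 0.3643
⟨n⟩ = 0.7 × (0.7949 − 0.3643) / (0.459 × 1.7) = 0.7 × 0.5519 = 0.3863

38.6%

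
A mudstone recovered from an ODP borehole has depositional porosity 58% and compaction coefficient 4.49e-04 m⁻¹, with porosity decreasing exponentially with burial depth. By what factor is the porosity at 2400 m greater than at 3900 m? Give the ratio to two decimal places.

Working in km (1 km = 1000 m; c in km⁻¹ = c in m⁻¹ × 1000):
phi(Z₁)/phi(Z₂) = e^(−c·Z₁)/e^(−c·Z₂) = e^{c(Z₂−Z₁)}
= exp(0.449 × 1.5) = exp(0.6735) = 1.9611

1.96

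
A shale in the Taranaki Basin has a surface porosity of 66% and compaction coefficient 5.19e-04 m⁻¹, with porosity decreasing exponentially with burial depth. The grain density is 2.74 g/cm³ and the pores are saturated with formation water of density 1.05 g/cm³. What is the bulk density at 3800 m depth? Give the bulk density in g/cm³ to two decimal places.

2.58 g/cm³

Working in km (1 km = 1000 m; k in km⁻¹ = k in m⁻¹ × 1000):
Porosity at depth: φ = 0.66·exp(−0.519×3.8) = 0.66×0.1392 = 0.0918
Bulk density: ρ_b = (1−φ)ρ_g + φ·ρ_f = 0.9082×2.74 + 0.0918×1.05
       = 2.488 + 0.096 = 2.585 g/cm³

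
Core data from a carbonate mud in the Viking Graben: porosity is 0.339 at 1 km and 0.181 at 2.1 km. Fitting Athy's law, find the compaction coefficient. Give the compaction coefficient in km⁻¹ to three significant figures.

Athy: phi(z) = phi₀ e^(−kz) ⇒ phi₁/phi₂ = e^{k(z₂−z₁)} ⇒ k = ln(phi₁/phi₂)/(z₂−z₁)
k = ln(0.339/0.181) / (2.1 − 1) = ln(1.873) / 1.1 = 0.6275 / 1.1 = 0.5705 km⁻¹

0.570 km⁻¹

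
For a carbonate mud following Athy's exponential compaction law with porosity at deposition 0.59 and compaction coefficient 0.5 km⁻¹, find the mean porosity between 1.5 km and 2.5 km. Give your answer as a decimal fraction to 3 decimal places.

0.219

⟨φ⟩ = (1/(z₂−z₁)) ∫ φ₀ e^(−kz) dz = φ₀·(e^(−k·z₁) − e^(−k·z₂)) / (k·(z₂−z₁))
e^(−0.5×1.5) = 0.4724; e^(−0.5×2.5) = 0.2865
⟨φ⟩ = 0.59 × (0.4724 − 0.2865) / (0.5 × 1) = 0.59 × 0.3717 = 0.2193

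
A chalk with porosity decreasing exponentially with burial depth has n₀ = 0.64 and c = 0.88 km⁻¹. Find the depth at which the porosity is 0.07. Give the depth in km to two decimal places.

2.51 km

Invert Athy's law: d = ln(n₀/n) / c
d = ln(0.64/0.07) / 0.88 = ln(9.143) / 0.88 = 2.2130 / 0.88 = 2.515 km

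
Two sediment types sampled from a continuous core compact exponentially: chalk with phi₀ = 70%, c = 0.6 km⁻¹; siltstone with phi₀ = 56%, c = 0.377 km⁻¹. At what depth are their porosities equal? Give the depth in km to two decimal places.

Set phi₀ₐ e^(−cₐZ) = phi₀ᵦ e^(−cᵦZ) ⇒ ln(phi₀ₐ/phi₀ᵦ) = (cₐ − cᵦ)·Z
Z = ln(0.7/0.56) / (0.6 − 0.377) = 0.2231 / 0.223 = 1.001 km

1.00 km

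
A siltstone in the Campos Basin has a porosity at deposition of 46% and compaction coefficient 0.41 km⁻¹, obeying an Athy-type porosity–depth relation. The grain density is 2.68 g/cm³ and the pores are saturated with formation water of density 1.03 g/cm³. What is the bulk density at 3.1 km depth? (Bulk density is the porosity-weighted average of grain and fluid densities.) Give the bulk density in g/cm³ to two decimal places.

Porosity at depth: phi = 0.46·exp(−0.41×3.1) = 0.46×0.2806 = 0.1291
Bulk density: ρ_b = (1−phi)ρ_g + phi·ρ_f = 0.8709×2.68 + 0.1291×1.03
       = 2.334 + 0.133 = 2.467 g/cm³

2.47 g/cm³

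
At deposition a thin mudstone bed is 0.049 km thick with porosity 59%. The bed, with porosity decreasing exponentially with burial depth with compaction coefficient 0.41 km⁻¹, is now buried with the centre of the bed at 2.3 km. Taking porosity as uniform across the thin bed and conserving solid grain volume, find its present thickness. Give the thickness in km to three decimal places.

Porosity at 2.3 km: n = 0.59·exp(−0.41×2.3) = 0.2298
Solid-volume conservation: h(1−n) = h₀(1−n₀) ⇒ h = h₀·(1−n₀)/(1−n)
h = 0.049 × (1 − 0.59)/(1 − 0.2298) = 0.049 × 0.5323 = 0.0261 km

0.026 km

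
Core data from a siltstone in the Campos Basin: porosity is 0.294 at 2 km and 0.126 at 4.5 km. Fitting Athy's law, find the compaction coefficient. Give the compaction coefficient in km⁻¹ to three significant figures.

0.339 km⁻¹

Athy: phi(Z) = phi₀ e^(−βZ) ⇒ phi₁/phi₂ = e^{β(Z₂−Z₁)} ⇒ β = ln(phi₁/phi₂)/(Z₂−Z₁)
β = ln(0.294/0.126) / (4.5 − 2) = ln(2.333) / 2.5 = 0.8473 / 2.5 = 0.3389 km⁻¹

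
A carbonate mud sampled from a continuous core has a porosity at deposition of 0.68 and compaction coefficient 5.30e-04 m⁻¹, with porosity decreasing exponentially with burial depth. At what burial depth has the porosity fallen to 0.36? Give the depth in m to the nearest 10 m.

Working in km (1 km = 1000 m; β in km⁻¹ = β in m⁻¹ × 1000):
Invert Athy's law: Z = ln(n₀/n) / β
Z = ln(0.68/0.36) / 0.53 = ln(1.889) / 0.53 = 0.6360 / 0.53 = 1.200 km

1200 m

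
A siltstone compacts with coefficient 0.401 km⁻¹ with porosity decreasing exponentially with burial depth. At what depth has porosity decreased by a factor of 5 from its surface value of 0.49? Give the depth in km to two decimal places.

phi/phi₀ = 1/5 ⇒ exp(−k·Z) = 1/5 ⇒ Z = ln(5) / k
Z = 1.6094 / 0.401 = 4.014 km

4.01 km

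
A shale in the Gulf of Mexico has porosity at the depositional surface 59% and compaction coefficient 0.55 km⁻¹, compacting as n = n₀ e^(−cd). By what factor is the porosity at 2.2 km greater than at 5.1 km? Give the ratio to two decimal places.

n(d₁)/n(d₂) = e^(−c·d₁)/e^(−c·d₂) = e^{c(d₂−d₁)}
= exp(0.55 × 2.9) = exp(1.595) = 4.9283

4.93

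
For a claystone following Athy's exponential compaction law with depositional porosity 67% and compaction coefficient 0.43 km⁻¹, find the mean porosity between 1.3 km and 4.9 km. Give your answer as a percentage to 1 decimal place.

⟨phi⟩ = (1/(d₂−d₁)) ∫ phi₀ e^(−kd) dd = phi₀·(e^(−k·d₁) − e^(−k·d₂)) / (k·(d₂−d₁))
e^(−0.43×1.3) = 0.5718; e^(−0.43×4.9) = 0.1216
⟨phi⟩ = 0.67 × (0.5718 − 0.1216) / (0.43 × 3.6) = 0.67 × 0.2908 = 0.1948

19.5%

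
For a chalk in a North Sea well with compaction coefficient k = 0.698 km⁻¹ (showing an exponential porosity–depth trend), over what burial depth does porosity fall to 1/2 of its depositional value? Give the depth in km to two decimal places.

n/n₀ = 1/2 ⇒ exp(−k·z) = 1/2 ⇒ z = ln(2) / k
z = 0.6931 / 0.698 = 0.993 km

0.99 km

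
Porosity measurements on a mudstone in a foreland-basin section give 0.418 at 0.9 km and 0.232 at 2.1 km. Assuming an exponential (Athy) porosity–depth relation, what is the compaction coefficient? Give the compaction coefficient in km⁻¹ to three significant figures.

Athy: phi(z) = phi₀ e^(−cz) ⇒ phi₁/phi₂ = e^{c(z₂−z₁)} ⇒ c = ln(phi₁/phi₂)/(z₂−z₁)
c = ln(0.418/0.232) / (2.1 − 0.9) = ln(1.802) / 1.2 = 0.5887 / 1.2 = 0.4906 km⁻¹

0.491 km⁻¹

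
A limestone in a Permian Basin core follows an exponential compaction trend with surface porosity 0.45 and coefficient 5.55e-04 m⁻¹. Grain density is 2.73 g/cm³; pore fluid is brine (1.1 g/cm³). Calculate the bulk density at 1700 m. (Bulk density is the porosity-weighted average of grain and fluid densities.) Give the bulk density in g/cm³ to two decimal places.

2.44 g/cm³

Working in km (1 km = 1000 m; β in km⁻¹ = β in m⁻¹ × 1000):
Porosity at depth: φ = 0.45·exp(−0.555×1.7) = 0.45×0.3893 = 0.1752
Bulk density: ρ_b = (1−φ)ρ_g + φ·ρ_f = 0.8248×2.73 + 0.1752×1.1
       = 2.252 + 0.193 = 2.444 g/cm³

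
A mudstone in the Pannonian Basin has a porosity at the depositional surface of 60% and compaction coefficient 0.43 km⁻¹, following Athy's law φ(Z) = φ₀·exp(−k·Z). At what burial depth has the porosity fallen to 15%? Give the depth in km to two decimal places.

Invert Athy's law: Z = ln(φ₀/φ) / k
Z = ln(0.6/0.15) / 0.43 = ln(4) / 0.43 = 1.3863 / 0.43 = 3.224 km

3.22 km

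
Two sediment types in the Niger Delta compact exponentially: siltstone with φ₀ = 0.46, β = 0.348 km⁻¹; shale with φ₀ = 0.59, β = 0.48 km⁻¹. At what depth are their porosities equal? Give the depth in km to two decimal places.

1.89 km

Set φ₀ₐ e^(−βₐZ) = φ₀ᵦ e^(−βᵦZ) ⇒ ln(φ₀ₐ/φ₀ᵦ) = (βₐ − βᵦ)·Z
Z = ln(0.46/0.59) / (0.348 − 0.48) = -0.2489 / -0.132 = 1.886 km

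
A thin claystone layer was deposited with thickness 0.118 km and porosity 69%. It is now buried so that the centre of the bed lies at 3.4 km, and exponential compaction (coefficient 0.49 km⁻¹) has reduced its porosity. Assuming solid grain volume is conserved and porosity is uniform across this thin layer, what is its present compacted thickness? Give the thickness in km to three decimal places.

Porosity at 3.4 km: n = 0.69·exp(−0.49×3.4) = 0.1304
Solid-volume conservation: h(1−n) = h₀(1−n₀) ⇒ h = h₀·(1−n₀)/(1−n)
h = 0.118 × (1 − 0.69)/(1 − 0.1304) = 0.118 × 0.3565 = 0.0421 km

0.042 km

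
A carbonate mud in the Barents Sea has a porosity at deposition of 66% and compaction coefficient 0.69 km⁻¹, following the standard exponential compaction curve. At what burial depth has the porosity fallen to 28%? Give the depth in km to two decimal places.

1.24 km

Invert Athy's law: d = ln(n₀/n) / k
d = ln(0.66/0.28) / 0.69 = ln(2.357) / 0.69 = 0.8575 / 0.69 = 1.243 km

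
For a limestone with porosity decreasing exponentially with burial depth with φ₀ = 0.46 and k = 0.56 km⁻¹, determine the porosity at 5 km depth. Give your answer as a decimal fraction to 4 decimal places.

0.0280

φ = φ₀·exp(−k·d) = 0.46 × exp(−0.56 × 5) = 0.46 × exp(−2.8)
  = 0.46 × 0.0608 = 0.0280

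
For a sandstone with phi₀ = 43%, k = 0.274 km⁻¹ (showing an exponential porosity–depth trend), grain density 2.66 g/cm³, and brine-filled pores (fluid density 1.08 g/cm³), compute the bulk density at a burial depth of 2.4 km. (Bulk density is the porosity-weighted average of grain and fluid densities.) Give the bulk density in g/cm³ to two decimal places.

Porosity at depth: phi = 0.43·exp(−0.274×2.4) = 0.43×0.5181 = 0.2228
Bulk density: ρ_b = (1−phi)ρ_g + phi·ρ_f = 0.7772×2.66 + 0.2228×1.08
       = 2.067 + 0.241 = 2.308 g/cm³

2.31 g/cm³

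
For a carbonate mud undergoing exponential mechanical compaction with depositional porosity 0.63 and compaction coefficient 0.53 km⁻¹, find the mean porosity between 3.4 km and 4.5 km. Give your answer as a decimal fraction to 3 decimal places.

0.079

⟨phi⟩ = (1/(Z₂−Z₁)) ∫ phi₀ e^(−cZ) dZ = phi₀·(e^(−c·Z₁) − e^(−c·Z₂)) / (c·(Z₂−Z₁))
e^(−0.53×3.4) = 0.1650; e^(−0.53×4.5) = 0.0921
⟨phi⟩ = 0.63 × (0.1650 − 0.0921) / (0.53 × 1.1) = 0.63 × 0.1250 = 0.0788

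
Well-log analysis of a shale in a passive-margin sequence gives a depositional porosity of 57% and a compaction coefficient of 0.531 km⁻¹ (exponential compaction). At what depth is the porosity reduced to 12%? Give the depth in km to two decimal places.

2.93 km

Invert Athy's law: d = ln(n₀/n) / c
d = ln(0.57/0.12) / 0.531 = ln(4.75) / 0.531 = 1.5581 / 0.531 = 2.934 km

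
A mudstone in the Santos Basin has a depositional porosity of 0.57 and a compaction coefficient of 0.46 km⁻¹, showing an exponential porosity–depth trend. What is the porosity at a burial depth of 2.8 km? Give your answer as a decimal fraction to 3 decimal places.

n = n₀·exp(−c·z) = 0.57 × exp(−0.46 × 2.8) = 0.57 × exp(−1.288)
  = 0.57 × 0.2758 = 0.1572

0.157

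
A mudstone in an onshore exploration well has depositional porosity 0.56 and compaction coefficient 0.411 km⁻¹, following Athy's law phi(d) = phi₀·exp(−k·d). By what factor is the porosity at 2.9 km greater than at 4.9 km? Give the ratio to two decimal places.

2.28

phi(d₁)/phi(d₂) = e^(−k·d₁)/e^(−k·d₂) = e^{k(d₂−d₁)}
= exp(0.411 × 2) = exp(0.822) = 2.2750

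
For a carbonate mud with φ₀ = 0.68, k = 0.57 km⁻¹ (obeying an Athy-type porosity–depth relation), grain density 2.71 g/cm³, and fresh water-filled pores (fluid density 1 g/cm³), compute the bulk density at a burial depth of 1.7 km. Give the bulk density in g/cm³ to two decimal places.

Porosity at depth: φ = 0.68·exp(−0.57×1.7) = 0.68×0.3795 = 0.2580
Bulk density: ρ_b = (1−φ)ρ_g + φ·ρ_f = 0.7420×2.71 + 0.2580×1
       = 2.011 + 0.258 = 2.269 g/cm³

2.27 g/cm³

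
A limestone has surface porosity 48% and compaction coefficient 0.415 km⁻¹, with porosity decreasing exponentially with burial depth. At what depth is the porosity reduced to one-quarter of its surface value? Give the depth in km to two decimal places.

φ/φ₀ = 1/4 ⇒ exp(−β·z) = 1/4 ⇒ z = ln(4) / β
z = 1.3863 / 0.415 = 3.340 km

3.34 km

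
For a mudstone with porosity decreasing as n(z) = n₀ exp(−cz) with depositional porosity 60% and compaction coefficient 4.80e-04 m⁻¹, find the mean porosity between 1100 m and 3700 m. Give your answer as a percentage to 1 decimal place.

Working in km (1 km = 1000 m; c in km⁻¹ = c in m⁻¹ × 1000):
⟨n⟩ = (1/(z₂−z₁)) ∫ n₀ e^(−cz) dz = n₀·(e^(−c·z₁) − e^(−c·z₂)) / (c·(z₂−z₁))
e^(−0.48×1.1) = 0.5898; e^(−0.48×3.7) = 0.1693
⟨n⟩ = 0.6 × (0.5898 − 0.1693) / (0.48 × 2.6) = 0.6 × 0.3369 = 0.2021

20.2%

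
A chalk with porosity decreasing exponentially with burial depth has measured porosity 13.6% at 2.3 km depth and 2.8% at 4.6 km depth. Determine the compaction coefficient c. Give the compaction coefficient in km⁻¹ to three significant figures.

0.687 km⁻¹

Athy: n(z) = n₀ e^(−cz) ⇒ n₁/n₂ = e^{c(z₂−z₁)} ⇒ c = ln(n₁/n₂)/(z₂−z₁)
c = ln(0.136/0.028) / (4.6 − 2.3) = ln(4.857) / 2.3 = 1.5805 / 2.3 = 0.6872 km⁻¹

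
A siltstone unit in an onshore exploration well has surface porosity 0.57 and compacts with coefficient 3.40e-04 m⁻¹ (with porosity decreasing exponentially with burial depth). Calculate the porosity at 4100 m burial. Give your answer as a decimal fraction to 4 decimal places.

0.1414

Working in km (1 km = 1000 m; β in km⁻¹ = β in m⁻¹ × 1000):
phi = phi₀·exp(−β·d) = 0.57 × exp(−0.34 × 4.1) = 0.57 × exp(−1.394)
  = 0.57 × 0.2481 = 0.1414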